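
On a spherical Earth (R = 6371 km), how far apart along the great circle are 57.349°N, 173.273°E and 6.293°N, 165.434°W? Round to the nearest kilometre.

Δλ = -165.434 − 173.273 = -338.707°; wrapped into (−180°, 180°]: 21.293°.
Δφ = 6.293 − 57.349 = -51.056°.
a = sin²(Δφ/2) + cos φ₁ · cos φ₂ · sin²(Δλ/2) = 0.204024.
c = 2·atan2(√a, √(1−a)) = 0.93732 rad → d = 6371·c ≈ 5971.65 km.

5972 km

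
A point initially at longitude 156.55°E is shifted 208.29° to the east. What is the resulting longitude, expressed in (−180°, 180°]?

Start at +156.55°; shift +208.29° → +364.84°.
+364.84° lies outside (−180°, 180°]; subtract 360° → +4.84°.

4.84°E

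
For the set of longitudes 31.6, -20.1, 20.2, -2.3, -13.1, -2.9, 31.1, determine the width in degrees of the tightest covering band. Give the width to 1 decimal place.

51.7°

Sort the longitudes: -20.1°, -13.1°, -2.9°, -2.3°, +20.2°, +31.1°, +31.6°.
Eastward gaps between consecutive values (wrapping around): 7.0°, 10.2°, 0.6°, 22.5°, 10.9°, 0.5°, 308.3°.
Largest gap = 308.3° ⇒ minimal covering band is its complement: 360° − 308.3° = 51.7°.
Band runs from -20.1° eastward to +31.6°.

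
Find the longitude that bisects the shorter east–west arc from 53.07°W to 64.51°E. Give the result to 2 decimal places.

Signed shortest Δλ from -53.07° to +64.51° is +117.58°.
Midpoint longitude = -53.07° + (+117.58°)/2 = -53.07° + 58.79° = +5.72°.

5.72°E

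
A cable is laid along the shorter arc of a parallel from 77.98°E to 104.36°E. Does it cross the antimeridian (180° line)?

No

Signed shortest Δλ = ((104.36 − 77.98 + 180) mod 360) − 180 = 26.38°.
Going east by 26.38° from +77.98° reaches +104.36° without touching 180°.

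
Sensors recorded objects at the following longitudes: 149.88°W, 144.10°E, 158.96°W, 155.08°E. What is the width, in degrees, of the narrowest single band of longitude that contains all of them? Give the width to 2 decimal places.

66.02°

Sort the longitudes: -158.96°, -149.88°, +144.10°, +155.08°.
Eastward gaps between consecutive values (wrapping around): 9.08°, 293.98°, 10.98°, 45.96°.
Largest gap = 293.98° ⇒ minimal covering band is its complement: 360° − 293.98° = 66.02°.
Band runs from +144.10° eastward to -149.88°, crossing the antimeridian.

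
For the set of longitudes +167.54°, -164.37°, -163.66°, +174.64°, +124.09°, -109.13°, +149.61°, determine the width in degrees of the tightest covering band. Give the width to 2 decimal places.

126.78°

Sort the longitudes: -164.37°, -163.66°, -109.13°, +124.09°, +149.61°, +167.54°, +174.64°.
Eastward gaps between consecutive values (wrapping around): 0.71°, 54.53°, 233.22°, 25.52°, 17.93°, 7.10°, 20.99°.
Largest gap = 233.22° ⇒ minimal covering band is its complement: 360° − 233.22° = 126.78°.
Band runs from +124.09° eastward to -109.13°, crossing the antimeridian.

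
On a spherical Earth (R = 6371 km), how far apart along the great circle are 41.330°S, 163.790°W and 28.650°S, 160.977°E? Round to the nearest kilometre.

3475 km

Δλ = 160.977 − -163.790 = 324.767°; wrapped into (−180°, 180°]: -35.233°.
Δφ = -28.650 − -41.330 = 12.680°.
a = sin²(Δφ/2) + cos φ₁ · cos φ₂ · sin²(Δλ/2) = 0.072553.
c = 2·atan2(√a, √(1−a)) = 0.54545 rad → d = 6371·c ≈ 3475.05 km.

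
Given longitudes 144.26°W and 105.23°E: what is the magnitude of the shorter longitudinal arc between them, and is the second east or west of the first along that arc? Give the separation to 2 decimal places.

Raw difference: 105.23 − -144.26 = 249.49°.
Normalise into (−180°, 180°]: 249.49° − 360° = -110.51°.
Negative ⇒ the second point lies to the west; separation 110.51°.

110.51° west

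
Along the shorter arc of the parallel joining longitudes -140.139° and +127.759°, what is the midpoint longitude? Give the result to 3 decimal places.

+173.810°

Signed shortest Δλ from -140.139° to +127.759° is -92.102°.
Midpoint longitude = -140.139° + (-92.102°)/2 = -140.139° − 46.051° = -186.190°.
Normalise into (−180°, 180°]: +173.810°.
(The naïve average (-140.139 + +127.759)/2 = -6.19° is on the wrong side of the globe.)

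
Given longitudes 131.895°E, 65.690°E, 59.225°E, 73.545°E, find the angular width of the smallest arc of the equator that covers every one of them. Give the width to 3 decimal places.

72.670°

Sort the longitudes: +59.225°, +65.690°, +73.545°, +131.895°.
Eastward gaps between consecutive values (wrapping around): 6.465°, 7.855°, 58.350°, 287.330°.
Largest gap = 287.330° ⇒ minimal covering band is its complement: 360° − 287.330° = 72.670°.
Band runs from +59.225° eastward to +131.895°.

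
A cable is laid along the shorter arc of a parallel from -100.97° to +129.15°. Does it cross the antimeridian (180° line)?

Yes

Naïve |129.15 − -100.97| = 230.12° > 180°, so the shorter arc goes the other way round — across 180°.
Signed shortest Δλ = ((129.15 − -100.97 + 180) mod 360) − 180 = -129.88°.
Going west by 129.88° from -100.97° passes through 180° before reaching +129.15°.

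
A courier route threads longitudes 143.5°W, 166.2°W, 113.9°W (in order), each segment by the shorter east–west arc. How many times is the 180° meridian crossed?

0

Leg 1: -143.5° → -166.2°, shortest Δλ = -22.7° (west) — does not cross 180°.
Leg 2: -166.2° → -113.9°, shortest Δλ = 52.3° (east) — does not cross 180°.
Total crossings: 0.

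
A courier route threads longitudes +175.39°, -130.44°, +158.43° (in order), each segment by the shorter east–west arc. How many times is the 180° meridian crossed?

2

Leg 1: +175.39° → -130.44°, shortest Δλ = 54.17° (east) — crosses 180°.
Leg 2: -130.44° → +158.43°, shortest Δλ = -71.13° (west) — crosses 180°.
Total crossings: 2.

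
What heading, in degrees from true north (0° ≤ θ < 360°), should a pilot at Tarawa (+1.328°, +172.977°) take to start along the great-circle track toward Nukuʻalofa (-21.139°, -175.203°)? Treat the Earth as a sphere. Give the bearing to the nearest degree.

153°

Δλ = -175.203 − 172.977 = -348.180°; wrapped into (−180°, 180°]: 11.820°.
θ = atan2( sin Δλ · cos φ₂ , cos φ₁ · sin φ₂ − sin φ₁ · cos φ₂ · cos Δλ )
  = atan2(0.19105, -0.38169) = 153.410° → normalised to [0°, 360°): 153.410°.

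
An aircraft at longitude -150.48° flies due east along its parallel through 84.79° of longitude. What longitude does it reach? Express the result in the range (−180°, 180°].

Start at -150.48°; shift +84.79° → -65.69°.
-65.69° already lies in (−180°, 180°].

-65.69°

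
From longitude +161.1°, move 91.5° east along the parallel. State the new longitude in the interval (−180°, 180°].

-107.4°

Start at +161.1°; shift +91.5° → +252.6°.
+252.6° lies outside (−180°, 180°]; subtract 360° → -107.4°.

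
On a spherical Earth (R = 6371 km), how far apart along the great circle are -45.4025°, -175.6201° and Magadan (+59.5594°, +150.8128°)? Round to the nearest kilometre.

Δλ = 150.8128 − -175.6201 = 326.4329°; wrapped into (−180°, 180°]: -33.5671°.
Δφ = 59.5594 − -45.4025 = 104.9619°.
a = sin²(Δφ/2) + cos φ₁ · cos φ₂ · sin²(Δλ/2) = 0.658749.
c = 2·atan2(√a, √(1−a)) = 1.89389 rad → d = 6371·c ≈ 12065.95 km.

12066 km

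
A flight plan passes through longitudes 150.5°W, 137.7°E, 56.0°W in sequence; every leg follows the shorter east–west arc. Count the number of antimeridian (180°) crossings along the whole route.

2

Leg 1: -150.5° → +137.7°, shortest Δλ = -71.8° (west) — crosses 180°.
Leg 2: +137.7° → -56.0°, shortest Δλ = 166.3° (east) — crosses 180°.
Total crossings: 2.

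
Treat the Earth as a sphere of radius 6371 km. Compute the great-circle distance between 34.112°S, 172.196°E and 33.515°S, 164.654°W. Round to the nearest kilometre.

2135 km

Δλ = -164.654 − 172.196 = -336.850°; wrapped into (−180°, 180°]: 23.150°.
Δφ = -33.515 − -34.112 = 0.597°.
a = sin²(Δφ/2) + cos φ₁ · cos φ₂ · sin²(Δλ/2) = 0.027819.
c = 2·atan2(√a, √(1−a)) = 0.33514 rad → d = 6371·c ≈ 2135.21 km.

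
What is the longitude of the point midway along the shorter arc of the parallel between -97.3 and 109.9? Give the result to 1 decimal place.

-173.7°

Signed shortest Δλ from -97.3° to +109.9° is -152.8°.
Midpoint longitude = -97.3° + (-152.8°)/2 = -97.3° − 76.4° = -173.7°.
(The naïve average (-97.3 + +109.9)/2 = 6.3° is on the wrong side of the globe.)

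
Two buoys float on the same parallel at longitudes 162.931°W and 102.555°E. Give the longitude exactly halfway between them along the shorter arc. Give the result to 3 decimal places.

Signed shortest Δλ from -162.931° to +102.555° is -94.514°.
Midpoint longitude = -162.931° + (-94.514°)/2 = -162.931° − 47.257° = -210.188°.
Normalise into (−180°, 180°]: +149.812°.
(The naïve average (-162.931 + +102.555)/2 = -30.188° is on the wrong side of the globe.)

149.812°E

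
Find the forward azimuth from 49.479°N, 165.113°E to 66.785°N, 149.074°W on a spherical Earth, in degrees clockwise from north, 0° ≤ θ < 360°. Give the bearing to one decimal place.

Δλ = -149.074 − 165.113 = -314.187°; wrapped into (−180°, 180°]: 45.813°.
θ = atan2( sin Δλ · cos φ₂ , cos φ₁ · sin φ₂ − sin φ₁ · cos φ₂ · cos Δλ )
  = atan2(0.28266, 0.38827) = 36.054° → normalised to [0°, 360°): 36.054°.

36.1°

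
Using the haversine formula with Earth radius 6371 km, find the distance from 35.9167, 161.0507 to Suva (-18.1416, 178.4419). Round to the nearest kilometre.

6284 km

Δλ = 178.4419 − 161.0507 = 17.3912°.
Δφ = -18.1416 − 35.9167 = -54.0583°.
a = sin²(Δφ/2) + cos φ₁ · cos φ₂ · sin²(Δλ/2) = 0.224110.
c = 2·atan2(√a, √(1−a)) = 0.98630 rad → d = 6371·c ≈ 6283.71 km.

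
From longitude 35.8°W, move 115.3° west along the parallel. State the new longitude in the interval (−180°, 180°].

Start at -35.8°; shift −115.3° → -151.1°.
-151.1° already lies in (−180°, 180°].

151.1°W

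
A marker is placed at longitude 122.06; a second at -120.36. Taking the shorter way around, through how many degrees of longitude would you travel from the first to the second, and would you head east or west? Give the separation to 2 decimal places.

Raw difference: -120.36 − 122.06 = -242.42°.
Normalise into (−180°, 180°]: -242.42° + 360° = 117.58°.
Positive ⇒ the second point lies to the east; separation 117.58°.

117.58° east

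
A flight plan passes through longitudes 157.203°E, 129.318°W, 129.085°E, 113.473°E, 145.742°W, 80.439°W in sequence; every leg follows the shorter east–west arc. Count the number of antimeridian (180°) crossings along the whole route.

3

Leg 1: +157.203° → -129.318°, shortest Δλ = 73.479° (east) — crosses 180°.
Leg 2: -129.318° → +129.085°, shortest Δλ = -101.597° (west) — crosses 180°.
Leg 3: +129.085° → +113.473°, shortest Δλ = -15.612° (west) — does not cross 180°.
Leg 4: +113.473° → -145.742°, shortest Δλ = 100.785° (east) — crosses 180°.
Leg 5: -145.742° → -80.439°, shortest Δλ = 65.303° (east) — does not cross 180°.
Total crossings: 3.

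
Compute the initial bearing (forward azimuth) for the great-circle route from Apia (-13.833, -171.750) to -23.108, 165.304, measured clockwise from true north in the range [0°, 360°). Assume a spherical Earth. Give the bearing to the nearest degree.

Δλ = 165.304 − -171.750 = 337.054°; wrapped into (−180°, 180°]: -22.946°.
θ = atan2( sin Δλ · cos φ₂ , cos φ₁ · sin φ₂ − sin φ₁ · cos φ₂ · cos Δλ )
  = atan2(-0.35858, -0.17857) = -116.473° → normalised to [0°, 360°): 243.527°.

244°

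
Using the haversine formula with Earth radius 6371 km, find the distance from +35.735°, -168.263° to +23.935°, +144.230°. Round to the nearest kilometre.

Δλ = 144.230 − -168.263 = 312.493°; wrapped into (−180°, 180°]: -47.507°.
Δφ = 23.935 − 35.735 = -11.800°.
a = sin²(Δφ/2) + cos φ₁ · cos φ₂ · sin²(Δλ/2) = 0.130943.
c = 2·atan2(√a, √(1−a)) = 0.74053 rad → d = 6371·c ≈ 4717.90 km.

4718 km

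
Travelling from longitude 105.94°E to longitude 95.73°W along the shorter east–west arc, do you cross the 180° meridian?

Naïve |-95.73 − 105.94| = 201.67° > 180°, so the shorter arc goes the other way round — across 180°.
Signed shortest Δλ = ((-95.73 − 105.94 + 180) mod 360) − 180 = 158.33°.
Going east by 158.33° from +105.94° passes through 180° before reaching -95.73°.

Yes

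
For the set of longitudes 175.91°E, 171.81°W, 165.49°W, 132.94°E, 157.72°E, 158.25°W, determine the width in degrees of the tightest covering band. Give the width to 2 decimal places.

Sort the longitudes: -171.81°, -165.49°, -158.25°, +132.94°, +157.72°, +175.91°.
Eastward gaps between consecutive values (wrapping around): 6.32°, 7.24°, 291.19°, 24.78°, 18.19°, 12.28°.
Largest gap = 291.19° ⇒ minimal covering band is its complement: 360° − 291.19° = 68.81°.
Band runs from +132.94° eastward to -158.25°, crossing the antimeridian.

68.81°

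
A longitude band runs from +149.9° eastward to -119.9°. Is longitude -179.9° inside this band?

Band width going east from +149.9° to -119.9°: ((-119.9 − 149.9) mod 360) = 90.2°.
Offset of -179.9° east of the west edge: ((-179.9 − 149.9) mod 360) = 30.2°.
30.2° ≤ 90.2° ⇒ inside.

Yes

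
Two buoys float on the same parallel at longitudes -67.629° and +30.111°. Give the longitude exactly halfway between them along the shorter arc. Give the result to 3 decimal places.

Signed shortest Δλ from -67.629° to +30.111° is +97.740°.
Midpoint longitude = -67.629° + (+97.740°)/2 = -67.629° + 48.870° = -18.759°.

-18.759°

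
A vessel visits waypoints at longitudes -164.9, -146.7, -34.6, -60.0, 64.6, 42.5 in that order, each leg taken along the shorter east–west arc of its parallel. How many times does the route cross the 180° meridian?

Leg 1: -164.9° → -146.7°, shortest Δλ = 18.2° (east) — does not cross 180°.
Leg 2: -146.7° → -34.6°, shortest Δλ = 112.1° (east) — does not cross 180°.
Leg 3: -34.6° → -60.0°, shortest Δλ = -25.4° (west) — does not cross 180°.
Leg 4: -60.0° → +64.6°, shortest Δλ = 124.6° (east) — does not cross 180°.
Leg 5: +64.6° → +42.5°, shortest Δλ = -22.1° (west) — does not cross 180°.
Total crossings: 0.

0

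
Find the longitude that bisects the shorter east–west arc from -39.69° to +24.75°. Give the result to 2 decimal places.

Signed shortest Δλ from -39.69° to +24.75° is +64.44°.
Midpoint longitude = -39.69° + (+64.44°)/2 = -39.69° + 32.22° = -7.47°.

-7.47°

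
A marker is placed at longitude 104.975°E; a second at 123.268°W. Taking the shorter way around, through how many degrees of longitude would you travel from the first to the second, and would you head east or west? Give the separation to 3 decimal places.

Raw difference: -123.268 − 104.975 = -228.243°.
Normalise into (−180°, 180°]: -228.243° + 360° = 131.757°.
Positive ⇒ the second point lies to the east; separation 131.757°.

131.757° east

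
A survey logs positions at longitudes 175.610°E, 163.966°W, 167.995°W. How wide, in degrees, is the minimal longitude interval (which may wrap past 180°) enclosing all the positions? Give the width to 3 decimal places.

Sort the longitudes: -167.995°, -163.966°, +175.610°.
Eastward gaps between consecutive values (wrapping around): 4.029°, 339.576°, 16.395°.
Largest gap = 339.576° ⇒ minimal covering band is its complement: 360° − 339.576° = 20.424°.
Band runs from +175.610° eastward to -163.966°, crossing the antimeridian.

20.424°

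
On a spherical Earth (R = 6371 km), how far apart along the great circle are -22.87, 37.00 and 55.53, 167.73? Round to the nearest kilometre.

14606 km

Δλ = 167.73 − 37.00 = 130.73°.
Δφ = 55.53 − -22.87 = 78.40°.
a = sin²(Δφ/2) + cos φ₁ · cos φ₂ · sin²(Δλ/2) = 0.830335.
c = 2·atan2(√a, √(1−a)) = 2.29251 rad → d = 6371·c ≈ 14605.56 km.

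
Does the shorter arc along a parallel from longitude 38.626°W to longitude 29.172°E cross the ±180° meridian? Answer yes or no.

No

Signed shortest Δλ = ((29.172 − -38.626 + 180) mod 360) − 180 = 67.798°.
Going east by 67.798° from -38.626° reaches +29.172° without touching 180°.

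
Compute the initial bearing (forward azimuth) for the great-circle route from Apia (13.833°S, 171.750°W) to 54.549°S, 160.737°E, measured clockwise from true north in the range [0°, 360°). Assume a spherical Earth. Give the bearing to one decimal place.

Δλ = 160.737 − -171.750 = 332.487°; wrapped into (−180°, 180°]: -27.513°.
θ = atan2( sin Δλ · cos φ₂ , cos φ₁ · sin φ₂ − sin φ₁ · cos φ₂ · cos Δλ )
  = atan2(-0.26793, -0.66799) = -158.144° → normalised to [0°, 360°): 201.856°.

201.9°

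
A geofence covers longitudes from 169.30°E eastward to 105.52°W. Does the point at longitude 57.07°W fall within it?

Band width going east from +169.30° to -105.52°: ((-105.52 − 169.30) mod 360) = 85.18°.
Offset of -57.07° east of the west edge: ((-57.07 − 169.30) mod 360) = 133.63°.
133.63° > 85.18° ⇒ outside.

No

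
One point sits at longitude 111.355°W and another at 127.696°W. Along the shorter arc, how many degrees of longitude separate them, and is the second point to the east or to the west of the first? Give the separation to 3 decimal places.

Raw difference: -127.696 − -111.355 = -16.341°.
Normalise into (−180°, 180°]: -16.341° stays -16.341°.
Negative ⇒ the second point lies to the west; separation 16.341°.

16.341° west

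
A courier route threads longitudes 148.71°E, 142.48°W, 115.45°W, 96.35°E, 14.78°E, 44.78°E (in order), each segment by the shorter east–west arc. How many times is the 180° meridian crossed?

Leg 1: +148.71° → -142.48°, shortest Δλ = 68.81° (east) — crosses 180°.
Leg 2: -142.48° → -115.45°, shortest Δλ = 27.03° (east) — does not cross 180°.
Leg 3: -115.45° → +96.35°, shortest Δλ = -148.2° (west) — crosses 180°.
Leg 4: +96.35° → +14.78°, shortest Δλ = -81.57° (west) — does not cross 180°.
Leg 5: +14.78° → +44.78°, shortest Δλ = 30.0° (east) — does not cross 180°.
Total crossings: 2.

2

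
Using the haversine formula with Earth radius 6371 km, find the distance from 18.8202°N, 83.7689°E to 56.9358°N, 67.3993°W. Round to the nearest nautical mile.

Δλ = -67.3993 − 83.7689 = -151.1682°.
Δφ = 56.9358 − 18.8202 = 38.1156°.
a = sin²(Δφ/2) + cos φ₁ · cos φ₂ · sin²(Δλ/2) = 0.591019.
c = 2·atan2(√a, √(1−a)) = 1.75385 rad → d = 6371·c ≈ 11173.81 km ≈ 6033.37 nmi.

6033 nmi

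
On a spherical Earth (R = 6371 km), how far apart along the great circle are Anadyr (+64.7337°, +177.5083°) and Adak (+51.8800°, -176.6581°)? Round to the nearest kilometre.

Δλ = -176.6581 − 177.5083 = -354.1664°; wrapped into (−180°, 180°]: 5.8336°.
Δφ = 51.8800 − 64.7337 = -12.8537°.
a = sin²(Δφ/2) + cos φ₁ · cos φ₂ · sin²(Δλ/2) = 0.013212.
c = 2·atan2(√a, √(1−a)) = 0.23039 rad → d = 6371·c ≈ 1467.83 km.

1468 km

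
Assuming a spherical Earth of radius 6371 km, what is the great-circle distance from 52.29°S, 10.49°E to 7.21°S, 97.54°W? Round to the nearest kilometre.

10572 km

Δλ = -97.54 − 10.49 = -108.03°.
Δφ = -7.21 − -52.29 = 45.08°.
a = sin²(Δφ/2) + cos φ₁ · cos φ₂ · sin²(Δλ/2) = 0.544266.
c = 2·atan2(√a, √(1−a)) = 1.65944 rad → d = 6371·c ≈ 10572.32 km.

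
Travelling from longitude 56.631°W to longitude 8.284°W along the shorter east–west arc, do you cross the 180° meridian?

Signed shortest Δλ = ((-8.284 − -56.631 + 180) mod 360) − 180 = 48.347°.
Going east by 48.347° from -56.631° reaches -8.284° without touching 180°.

No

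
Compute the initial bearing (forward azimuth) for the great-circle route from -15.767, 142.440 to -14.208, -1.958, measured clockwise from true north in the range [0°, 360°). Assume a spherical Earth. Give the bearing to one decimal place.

231.4°

Δλ = -1.958 − 142.440 = -144.398°.
θ = atan2( sin Δλ · cos φ₂ , cos φ₁ · sin φ₂ − sin φ₁ · cos φ₂ · cos Δλ )
  = atan2(-0.56434, -0.45038) = -128.592° → normalised to [0°, 360°): 231.408°.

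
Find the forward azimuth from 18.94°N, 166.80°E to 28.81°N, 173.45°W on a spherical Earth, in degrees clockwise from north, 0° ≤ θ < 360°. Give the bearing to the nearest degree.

Δλ = -173.45 − 166.80 = -340.25°; wrapped into (−180°, 180°]: 19.75°.
θ = atan2( sin Δλ · cos φ₂ , cos φ₁ · sin φ₂ − sin φ₁ · cos φ₂ · cos Δλ )
  = atan2(0.29609, 0.18814) = 57.567° → normalised to [0°, 360°): 57.567°.

58°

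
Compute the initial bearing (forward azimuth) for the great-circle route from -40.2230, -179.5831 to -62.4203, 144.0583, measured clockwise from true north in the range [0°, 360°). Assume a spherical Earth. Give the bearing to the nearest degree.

212°

Δλ = 144.0583 − -179.5831 = 323.6414°; wrapped into (−180°, 180°]: -36.3586°.
θ = atan2( sin Δλ · cos φ₂ , cos φ₁ · sin φ₂ − sin φ₁ · cos φ₂ · cos Δλ )
  = atan2(-0.27447, -0.43600) = -147.809° → normalised to [0°, 360°): 212.191°.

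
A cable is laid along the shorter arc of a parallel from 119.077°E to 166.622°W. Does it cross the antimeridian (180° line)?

Yes

Naïve |-166.622 − 119.077| = 285.699° > 180°, so the shorter arc goes the other way round — across 180°.
Signed shortest Δλ = ((-166.622 − 119.077 + 180) mod 360) − 180 = 74.301°.
Going east by 74.301° from +119.077° passes through 180° before reaching -166.622°.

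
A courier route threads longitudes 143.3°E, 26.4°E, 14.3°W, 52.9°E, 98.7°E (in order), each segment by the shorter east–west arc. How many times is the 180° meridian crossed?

0

Leg 1: +143.3° → +26.4°, shortest Δλ = -116.9° (west) — does not cross 180°.
Leg 2: +26.4° → -14.3°, shortest Δλ = -40.7° (west) — does not cross 180°.
Leg 3: -14.3° → +52.9°, shortest Δλ = 67.2° (east) — does not cross 180°.
Leg 4: +52.9° → +98.7°, shortest Δλ = 45.8° (east) — does not cross 180°.
Total crossings: 0.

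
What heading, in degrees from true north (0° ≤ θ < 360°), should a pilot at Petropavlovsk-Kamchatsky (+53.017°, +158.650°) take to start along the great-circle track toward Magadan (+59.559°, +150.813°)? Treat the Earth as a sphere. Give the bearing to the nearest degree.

Δλ = 150.813 − 158.650 = -7.837°.
θ = atan2( sin Δλ · cos φ₂ , cos φ₁ · sin φ₂ − sin φ₁ · cos φ₂ · cos Δλ )
  = atan2(-0.06908, 0.11771) = -30.409° → normalised to [0°, 360°): 329.591°.

330°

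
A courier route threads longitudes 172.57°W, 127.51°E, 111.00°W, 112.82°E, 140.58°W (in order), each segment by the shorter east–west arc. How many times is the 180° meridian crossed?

Leg 1: -172.57° → +127.51°, shortest Δλ = -59.92° (west) — crosses 180°.
Leg 2: +127.51° → -111.00°, shortest Δλ = 121.49° (east) — crosses 180°.
Leg 3: -111.00° → +112.82°, shortest Δλ = -136.18° (west) — crosses 180°.
Leg 4: +112.82° → -140.58°, shortest Δλ = 106.6° (east) — crosses 180°.
Total crossings: 4.

4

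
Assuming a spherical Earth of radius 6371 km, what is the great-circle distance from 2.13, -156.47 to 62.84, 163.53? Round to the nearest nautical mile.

Δλ = 163.53 − -156.47 = 320.00°; wrapped into (−180°, 180°]: -40.00°.
Δφ = 62.84 − 2.13 = 60.71°.
a = sin²(Δφ/2) + cos φ₁ · cos φ₂ · sin²(Δλ/2) = 0.308746.
c = 2·atan2(√a, √(1−a)) = 1.17829 rad → d = 6371·c ≈ 7506.86 km ≈ 4053.38 nmi.

4053 nmi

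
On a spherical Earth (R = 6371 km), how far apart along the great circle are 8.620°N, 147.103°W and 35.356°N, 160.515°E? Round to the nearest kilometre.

Δλ = 160.515 − -147.103 = 307.618°; wrapped into (−180°, 180°]: -52.382°.
Δφ = 35.356 − 8.620 = 26.736°.
a = sin²(Δφ/2) + cos φ₁ · cos φ₂ · sin²(Δλ/2) = 0.210537.
c = 2·atan2(√a, √(1−a)) = 0.95339 rad → d = 6371·c ≈ 6074.02 km.

6074 km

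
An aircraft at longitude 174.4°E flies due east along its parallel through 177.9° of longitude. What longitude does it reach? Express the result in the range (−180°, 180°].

Start at +174.4°; shift +177.9° → +352.3°.
+352.3° lies outside (−180°, 180°]; subtract 360° → -7.7°.

7.7°W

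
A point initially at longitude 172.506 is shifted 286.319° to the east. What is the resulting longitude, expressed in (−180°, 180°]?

Start at +172.506°; shift +286.319° → +458.825°.
+458.825° lies outside (−180°, 180°]; subtract 360° → +98.825°.

+98.825°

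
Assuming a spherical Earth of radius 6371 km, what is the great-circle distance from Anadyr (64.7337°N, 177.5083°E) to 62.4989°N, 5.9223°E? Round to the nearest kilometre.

Δλ = 5.9223 − 177.5083 = -171.5860°.
Δφ = 62.4989 − 64.7337 = -2.2348°.
a = sin²(Δφ/2) + cos φ₁ · cos φ₂ · sin²(Δλ/2) = 0.196413.
c = 2·atan2(√a, √(1−a)) = 0.91830 rad → d = 6371·c ≈ 5850.47 km.

5850 km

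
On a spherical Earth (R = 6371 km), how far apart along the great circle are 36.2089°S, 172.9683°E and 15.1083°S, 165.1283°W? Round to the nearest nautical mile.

Δλ = -165.1283 − 172.9683 = -338.0966°; wrapped into (−180°, 180°]: 21.9034°.
Δφ = -15.1083 − -36.2089 = 21.1006°.
a = sin²(Δφ/2) + cos φ₁ · cos φ₂ · sin²(Δλ/2) = 0.061641.
c = 2·atan2(√a, √(1−a)) = 0.50180 rad → d = 6371·c ≈ 3196.96 km ≈ 1726.22 nmi.

1726 nmi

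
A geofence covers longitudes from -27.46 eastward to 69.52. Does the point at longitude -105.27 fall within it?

Band width going east from -27.46° to +69.52°: ((69.52 − -27.46) mod 360) = 96.98°.
Offset of -105.27° east of the west edge: ((-105.27 − -27.46) mod 360) = 282.19°.
282.19° > 96.98° ⇒ outside.

No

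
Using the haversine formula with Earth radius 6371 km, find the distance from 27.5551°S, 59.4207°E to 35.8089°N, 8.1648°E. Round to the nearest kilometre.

8859 km

Δλ = 8.1648 − 59.4207 = -51.2559°.
Δφ = 35.8089 − -27.5551 = 63.3640°.
a = sin²(Δφ/2) + cos φ₁ · cos φ₂ · sin²(Δλ/2) = 0.410345.
c = 2·atan2(√a, √(1−a)) = 1.39051 rad → d = 6371·c ≈ 8858.95 km.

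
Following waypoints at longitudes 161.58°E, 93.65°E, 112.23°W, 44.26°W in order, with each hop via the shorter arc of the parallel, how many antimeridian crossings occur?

Leg 1: +161.58° → +93.65°, shortest Δλ = -67.93° (west) — does not cross 180°.
Leg 2: +93.65° → -112.23°, shortest Δλ = 154.12° (east) — crosses 180°.
Leg 3: -112.23° → -44.26°, shortest Δλ = 67.97° (east) — does not cross 180°.
Total crossings: 1.

1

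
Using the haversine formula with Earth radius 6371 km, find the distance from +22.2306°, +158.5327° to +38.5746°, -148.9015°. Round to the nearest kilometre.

5280 km

Δλ = -148.9015 − 158.5327 = -307.4342°; wrapped into (−180°, 180°]: 52.5658°.
Δφ = 38.5746 − 22.2306 = 16.3440°.
a = sin²(Δφ/2) + cos φ₁ · cos φ₂ · sin²(Δλ/2) = 0.162102.
c = 2·atan2(√a, √(1−a)) = 0.82875 rad → d = 6371·c ≈ 5279.98 km.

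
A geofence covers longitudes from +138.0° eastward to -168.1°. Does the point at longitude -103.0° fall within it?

Band width going east from +138.0° to -168.1°: ((-168.1 − 138.0) mod 360) = 53.9°.
Offset of -103.0° east of the west edge: ((-103.0 − 138.0) mod 360) = 119.0°.
119.0° > 53.9° ⇒ outside.

No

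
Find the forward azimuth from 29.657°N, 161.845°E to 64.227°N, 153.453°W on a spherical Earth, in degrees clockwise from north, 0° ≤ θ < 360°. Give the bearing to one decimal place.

Δλ = -153.453 − 161.845 = -315.298°; wrapped into (−180°, 180°]: 44.702°.
θ = atan2( sin Δλ · cos φ₂ , cos φ₁ · sin φ₂ − sin φ₁ · cos φ₂ · cos Δλ )
  = atan2(0.30585, 0.62964) = 25.909° → normalised to [0°, 360°): 25.909°.

25.9°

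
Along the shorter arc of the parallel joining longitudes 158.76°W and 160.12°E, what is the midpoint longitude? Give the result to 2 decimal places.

Signed shortest Δλ from -158.76° to +160.12° is -41.12°.
Midpoint longitude = -158.76° + (-41.12°)/2 = -158.76° − 20.56° = -179.32°.
(The naïve average (-158.76 + +160.12)/2 = 0.68° is on the wrong side of the globe.)

179.32°W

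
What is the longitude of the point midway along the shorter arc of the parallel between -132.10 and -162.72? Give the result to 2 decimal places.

Signed shortest Δλ from -132.10° to -162.72° is -30.62°.
Midpoint longitude = -132.10° + (-30.62°)/2 = -132.10° − 15.31° = -147.41°.

-147.41°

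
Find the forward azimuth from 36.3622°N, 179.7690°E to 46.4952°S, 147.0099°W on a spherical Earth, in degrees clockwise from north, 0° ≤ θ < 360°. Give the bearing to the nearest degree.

Δλ = -147.0099 − 179.7690 = -326.7789°; wrapped into (−180°, 180°]: 33.2211°.
θ = atan2( sin Δλ · cos φ₂ , cos φ₁ · sin φ₂ − sin φ₁ · cos φ₂ · cos Δλ )
  = atan2(0.37716, -0.92553) = 157.829° → normalised to [0°, 360°): 157.829°.

158°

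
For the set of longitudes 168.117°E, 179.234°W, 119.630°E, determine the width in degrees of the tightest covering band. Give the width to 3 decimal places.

61.136°

Sort the longitudes: -179.234°, +119.630°, +168.117°.
Eastward gaps between consecutive values (wrapping around): 298.864°, 48.487°, 12.649°.
Largest gap = 298.864° ⇒ minimal covering band is its complement: 360° − 298.864° = 61.136°.
Band runs from +119.630° eastward to -179.234°, crossing the antimeridian.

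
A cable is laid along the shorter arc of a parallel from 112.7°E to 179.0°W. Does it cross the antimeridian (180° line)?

Naïve |-179.0 − 112.7| = 291.7° > 180°, so the shorter arc goes the other way round — across 180°.
Signed shortest Δλ = ((-179.0 − 112.7 + 180) mod 360) − 180 = 68.3°.
Going east by 68.3° from +112.7° passes through 180° before reaching -179.0°.

Yes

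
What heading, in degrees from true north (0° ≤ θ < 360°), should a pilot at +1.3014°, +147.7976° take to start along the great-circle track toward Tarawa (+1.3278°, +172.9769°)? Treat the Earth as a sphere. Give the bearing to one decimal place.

Δλ = 172.9769 − 147.7976 = 25.1793°.
θ = atan2( sin Δλ · cos φ₂ , cos φ₁ · sin φ₂ − sin φ₁ · cos φ₂ · cos Δλ )
  = atan2(0.42534, 0.00262) = 89.647° → normalised to [0°, 360°): 89.647°.

89.6°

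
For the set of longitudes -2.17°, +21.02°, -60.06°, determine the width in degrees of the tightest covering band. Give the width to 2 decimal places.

Sort the longitudes: -60.06°, -2.17°, +21.02°.
Eastward gaps between consecutive values (wrapping around): 57.89°, 23.19°, 278.92°.
Largest gap = 278.92° ⇒ minimal covering band is its complement: 360° − 278.92° = 81.08°.
Band runs from -60.06° eastward to +21.02°.

81.08°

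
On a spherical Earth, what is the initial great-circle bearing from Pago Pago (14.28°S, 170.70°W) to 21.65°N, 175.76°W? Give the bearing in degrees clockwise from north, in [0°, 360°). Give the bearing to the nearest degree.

Δλ = -175.76 − -170.70 = -5.06°.
θ = atan2( sin Δλ · cos φ₂ , cos φ₁ · sin φ₂ − sin φ₁ · cos φ₂ · cos Δλ )
  = atan2(-0.08198, 0.58590) = -7.965° → normalised to [0°, 360°): 352.035°.

352°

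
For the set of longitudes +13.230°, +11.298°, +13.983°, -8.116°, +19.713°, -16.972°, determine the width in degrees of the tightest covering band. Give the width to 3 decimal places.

36.685°

Sort the longitudes: -16.972°, -8.116°, +11.298°, +13.230°, +13.983°, +19.713°.
Eastward gaps between consecutive values (wrapping around): 8.856°, 19.414°, 1.932°, 0.753°, 5.730°, 323.315°.
Largest gap = 323.315° ⇒ minimal covering band is its complement: 360° − 323.315° = 36.685°.
Band runs from -16.972° eastward to +19.713°.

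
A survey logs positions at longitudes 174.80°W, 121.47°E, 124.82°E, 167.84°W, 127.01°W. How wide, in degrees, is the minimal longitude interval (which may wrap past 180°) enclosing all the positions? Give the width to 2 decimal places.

111.52°

Sort the longitudes: -174.80°, -167.84°, -127.01°, +121.47°, +124.82°.
Eastward gaps between consecutive values (wrapping around): 6.96°, 40.83°, 248.48°, 3.35°, 60.38°.
Largest gap = 248.48° ⇒ minimal covering band is its complement: 360° − 248.48° = 111.52°.
Band runs from +121.47° eastward to -127.01°, crossing the antimeridian.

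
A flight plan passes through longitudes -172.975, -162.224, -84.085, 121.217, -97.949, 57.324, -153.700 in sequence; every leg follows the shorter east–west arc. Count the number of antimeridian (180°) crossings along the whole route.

3

Leg 1: -172.975° → -162.224°, shortest Δλ = 10.751° (east) — does not cross 180°.
Leg 2: -162.224° → -84.085°, shortest Δλ = 78.139° (east) — does not cross 180°.
Leg 3: -84.085° → +121.217°, shortest Δλ = -154.698° (west) — crosses 180°.
Leg 4: +121.217° → -97.949°, shortest Δλ = 140.834° (east) — crosses 180°.
Leg 5: -97.949° → +57.324°, shortest Δλ = 155.273° (east) — does not cross 180°.
Leg 6: +57.324° → -153.700°, shortest Δλ = 148.976° (east) — crosses 180°.
Total crossings: 3.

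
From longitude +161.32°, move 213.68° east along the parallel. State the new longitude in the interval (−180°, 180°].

+15.00°

Start at +161.32°; shift +213.68° → +375.00°.
+375.00° lies outside (−180°, 180°]; subtract 360° → +15.00°.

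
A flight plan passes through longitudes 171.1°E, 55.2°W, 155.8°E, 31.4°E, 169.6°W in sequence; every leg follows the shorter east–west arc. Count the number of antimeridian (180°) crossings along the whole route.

Leg 1: +171.1° → -55.2°, shortest Δλ = 133.7° (east) — crosses 180°.
Leg 2: -55.2° → +155.8°, shortest Δλ = -149.0° (west) — crosses 180°.
Leg 3: +155.8° → +31.4°, shortest Δλ = -124.4° (west) — does not cross 180°.
Leg 4: +31.4° → -169.6°, shortest Δλ = 159.0° (east) — crosses 180°.
Total crossings: 3.

3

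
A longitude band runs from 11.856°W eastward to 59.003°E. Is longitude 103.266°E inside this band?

Band width going east from -11.856° to +59.003°: ((59.003 − -11.856) mod 360) = 70.859°.
Offset of +103.266° east of the west edge: ((103.266 − -11.856) mod 360) = 115.122°.
115.122° > 70.859° ⇒ outside.

No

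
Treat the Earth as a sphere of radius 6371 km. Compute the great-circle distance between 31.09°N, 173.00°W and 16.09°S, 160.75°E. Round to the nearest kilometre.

Δλ = 160.75 − -173.00 = 333.75°; wrapped into (−180°, 180°]: -26.25°.
Δφ = -16.09 − 31.09 = -47.18°.
a = sin²(Δφ/2) + cos φ₁ · cos φ₂ · sin²(Δλ/2) = 0.202578.
c = 2·atan2(√a, √(1−a)) = 0.93373 rad → d = 6371·c ≈ 5948.77 km.

5949 km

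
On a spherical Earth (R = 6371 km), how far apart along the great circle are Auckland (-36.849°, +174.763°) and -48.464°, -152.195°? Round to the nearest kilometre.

Δλ = -152.195 − 174.763 = -326.958°; wrapped into (−180°, 180°]: 33.042°.
Δφ = -48.464 − -36.849 = -11.615°.
a = sin²(Δφ/2) + cos φ₁ · cos φ₂ · sin²(Δλ/2) = 0.053147.
c = 2·atan2(√a, √(1−a)) = 0.46526 rad → d = 6371·c ≈ 2964.15 km.

2964 km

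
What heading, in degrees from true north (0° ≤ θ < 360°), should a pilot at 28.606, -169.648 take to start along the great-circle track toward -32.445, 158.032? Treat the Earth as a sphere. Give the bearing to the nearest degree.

Δλ = 158.032 − -169.648 = 327.680°; wrapped into (−180°, 180°]: -32.320°.
θ = atan2( sin Δλ · cos φ₂ , cos φ₁ · sin φ₂ − sin φ₁ · cos φ₂ · cos Δλ )
  = atan2(-0.45119, -0.81245) = -150.955° → normalised to [0°, 360°): 209.045°.

209°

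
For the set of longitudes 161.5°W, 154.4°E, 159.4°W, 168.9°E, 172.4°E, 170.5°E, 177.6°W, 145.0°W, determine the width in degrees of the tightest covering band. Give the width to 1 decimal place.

60.6°

Sort the longitudes: -177.6°, -161.5°, -159.4°, -145.0°, +154.4°, +168.9°, +170.5°, +172.4°.
Eastward gaps between consecutive values (wrapping around): 16.1°, 2.1°, 14.4°, 299.4°, 14.5°, 1.6°, 1.9°, 10.0°.
Largest gap = 299.4° ⇒ minimal covering band is its complement: 360° − 299.4° = 60.6°.
Band runs from +154.4° eastward to -145.0°, crossing the antimeridian.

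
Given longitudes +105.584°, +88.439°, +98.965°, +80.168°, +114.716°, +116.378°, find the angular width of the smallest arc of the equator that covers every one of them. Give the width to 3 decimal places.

Sort the longitudes: +80.168°, +88.439°, +98.965°, +105.584°, +114.716°, +116.378°.
Eastward gaps between consecutive values (wrapping around): 8.271°, 10.526°, 6.619°, 9.132°, 1.662°, 323.790°.
Largest gap = 323.790° ⇒ minimal covering band is its complement: 360° − 323.790° = 36.210°.
Band runs from +80.168° eastward to +116.378°.

36.210°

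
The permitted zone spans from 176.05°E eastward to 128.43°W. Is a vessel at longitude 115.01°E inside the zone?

No

Band width going east from +176.05° to -128.43°: ((-128.43 − 176.05) mod 360) = 55.52°.
Offset of +115.01° east of the west edge: ((115.01 − 176.05) mod 360) = 298.96°.
298.96° > 55.52° ⇒ outside.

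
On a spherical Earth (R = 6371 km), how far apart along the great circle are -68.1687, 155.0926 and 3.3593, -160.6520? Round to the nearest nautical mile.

4671 nmi

Δλ = -160.6520 − 155.0926 = -315.7446°; wrapped into (−180°, 180°]: 44.2554°.
Δφ = 3.3593 − -68.1687 = 71.5280°.
a = sin²(Δφ/2) + cos φ₁ · cos φ₂ · sin²(Δλ/2) = 0.394251.
c = 2·atan2(√a, √(1−a)) = 1.35769 rad → d = 6371·c ≈ 8649.84 km ≈ 4670.54 nmi.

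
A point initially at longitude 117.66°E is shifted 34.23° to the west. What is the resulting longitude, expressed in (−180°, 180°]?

Start at +117.66°; shift −34.23° → +83.43°.
+83.43° already lies in (−180°, 180°].

83.43°E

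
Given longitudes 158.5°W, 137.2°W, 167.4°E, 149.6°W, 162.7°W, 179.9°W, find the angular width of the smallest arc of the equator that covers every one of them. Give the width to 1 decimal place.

Sort the longitudes: -179.9°, -162.7°, -158.5°, -149.6°, -137.2°, +167.4°.
Eastward gaps between consecutive values (wrapping around): 17.2°, 4.2°, 8.9°, 12.4°, 304.6°, 12.7°.
Largest gap = 304.6° ⇒ minimal covering band is its complement: 360° − 304.6° = 55.4°.
Band runs from +167.4° eastward to -137.2°, crossing the antimeridian.

55.4°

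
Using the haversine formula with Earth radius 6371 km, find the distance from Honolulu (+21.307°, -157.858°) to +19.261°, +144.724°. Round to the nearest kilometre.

5960 km

Δλ = 144.724 − -157.858 = 302.582°; wrapped into (−180°, 180°]: -57.418°.
Δφ = 19.261 − 21.307 = -2.046°.
a = sin²(Δφ/2) + cos φ₁ · cos φ₂ · sin²(Δλ/2) = 0.203260.
c = 2·atan2(√a, √(1−a)) = 0.93542 rad → d = 6371·c ≈ 5959.57 km.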